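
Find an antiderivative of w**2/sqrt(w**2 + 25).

w*sqrt(w**2 + 25)/2 - 25*log(w + sqrt(w**2 + 25))/2 + C

Substitute w = 5·tan(θ), so dw = 5·sec(θ)^2 dθ and the radical becomes sqrt(w**2 + 25) = 5·sec(θ) by the Pythagorean identity.
Integrate the resulting trig expression in θ, then back-substitute tan(θ) = w/5, sec(θ) = sqrt(w**2 + 25)/5 (absorbing any constant into C).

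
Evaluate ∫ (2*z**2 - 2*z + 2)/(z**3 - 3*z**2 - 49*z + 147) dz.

Factor the denominator: (z - 7)*(z - 3)*(z + 7).
Partial-fraction decomposition: 57/(70*(z + 7)) - 7/(20*(z - 3)) + 43/(28*(z - 7)).
Integrate each term: A/(z−a) contributes A·log|z−a|.

43*log(z - 7)/28 - 7*log(z - 3)/20 + 57*log(z + 7)/70 + C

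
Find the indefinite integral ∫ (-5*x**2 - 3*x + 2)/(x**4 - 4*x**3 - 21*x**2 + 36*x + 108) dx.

Factor the denominator: (x - 6)*(x - 3)*(x + 2)*(x + 3).
Partial-fraction decomposition: 17/(27*(x + 3)) - 3/(10*(x + 2)) + 26/(45*(x - 3)) - 49/(54*(x - 6)).
Integrate each term: A/(x−a) contributes A·log|x−a|.

-49*log(x - 6)/54 + 26*log(x - 3)/45 - 3*log(x + 2)/10 + 17*log(x + 3)/27 + C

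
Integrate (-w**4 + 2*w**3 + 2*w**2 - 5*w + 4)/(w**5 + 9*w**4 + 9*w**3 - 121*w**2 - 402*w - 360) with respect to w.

Factor the denominator: (w - 4)*(w + 2)*(w + 3)**2*(w + 5).
Partial-fraction decomposition: -199/(27*(w + 5)) + 41/(7*(w + 3)) - 7/(w + 3)**2 + 5/(9*(w + 2)) - 8/(189*(w - 4)).
Integrate each term; A/(w−a) gives A·log|w−a|; A/(w−a)² gives −A/(w−a).

-8*log(w - 4)/189 + 5*log(w + 2)/9 + 41*log(w + 3)/7 - 199*log(w + 5)/27 + 7/(w + 3) + C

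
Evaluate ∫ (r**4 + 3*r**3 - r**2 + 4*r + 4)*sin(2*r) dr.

Use integration by parts with u = r**4 + 3*r**3 - r**2 + 4*r + 4, dv = sin(2*r) dr, so v = -cos(2*r)/2.
Apply parts 4 times (tabular method): alternate signs, differentiate u down to 0, integrate dv up.

-r**4*cos(2*r)/2 + r**3*sin(2*r) - 3*r**3*cos(2*r)/2 + 9*r**2*sin(2*r)/4 + 2*r**2*cos(2*r) - 2*r*sin(2*r) + r*cos(2*r)/4 - sin(2*r)/8 - 3*cos(2*r) + C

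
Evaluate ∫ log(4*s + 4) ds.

s*log(4*s + 4) - s + log(s + 1) + C

Use integration by parts with u = log(4*s + 4), dv = ds.
Then du = 4/(4*s + 4) ds and v = s.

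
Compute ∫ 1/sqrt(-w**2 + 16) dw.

asin(w/4) + C

Substitute w = 4·sin(θ), so dw = 4·cos(θ) dθ and the radical becomes sqrt(-w**2 + 16) = 4·cos(θ) by the Pythagorean identity.
Integrate the resulting trig expression in θ, then back-substitute θ = asin(w/4), sin(θ) = w/4, cos(θ) = sqrt(-w**2 + 16)/4 (absorbing any constant into C).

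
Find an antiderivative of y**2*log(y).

y**3*log(y)/3 - y**3/9 + C

Use integration by parts with u = log(y), dv = y**2 dy.
Then du = 1/y dy and v = y**3/3.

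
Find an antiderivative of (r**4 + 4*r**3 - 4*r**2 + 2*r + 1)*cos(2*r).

r**4*sin(2*r)/2 + 2*r**3*sin(2*r) + r**3*cos(2*r) - 7*r**2*sin(2*r)/2 + 3*r**2*cos(2*r) - 2*r*sin(2*r) - 7*r*cos(2*r)/2 + 9*sin(2*r)/4 - cos(2*r) + C

Use integration by parts with u = r**4 + 4*r**3 - 4*r**2 + 2*r + 1, dv = cos(2*r) dr, so v = sin(2*r)/2.
Apply parts 4 times (tabular method): alternate signs, differentiate u down to 0, integrate dv up.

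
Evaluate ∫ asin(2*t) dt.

t*asin(2*t) + sqrt(-4*t**2 + 1)/2 + C

Use integration by parts with u = arcsin(2*t), dv = dt.
Then du = 2/sqrt(-4*t**2 + 1) dt.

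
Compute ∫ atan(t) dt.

Use integration by parts with u = arctan(t), dv = dt.
Then du = 1/(t**2 + 1) dt.

t*atan(t) - log(t**2 + 1)/2 + C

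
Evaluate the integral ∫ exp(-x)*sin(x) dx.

-exp(-x)*sin(x)/2 - exp(-x)*cos(x)/2 + C

Let I denote the integral. Integrate by parts with u = sin(x), dv = exp(-x) dx, so v = -exp(-x): I = -exp(-x)*sin(x) + ∫ exp(-x)*cos(x) dx.
Apply parts again with u = cos(x), dv = exp(-x) dx: ∫ exp(-x)*cos(x) dx = -exp(-x)*cos(x) − I. Substituting back brings back I: I = -exp(-x)*sin(x) - exp(-x)*cos(x) − I.
Solving for I: (1 + 1)·I equals the remaining terms, so I = (1/2)·(-exp(-x)*sin(x) - exp(-x)*cos(x)).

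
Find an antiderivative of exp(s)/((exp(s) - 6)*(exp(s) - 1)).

Let u = e^s, du = e^s ds.
The integral becomes ∫ du/((u-6)(u-1)); decompose into partial fractions.

log(exp(s) - 6)/5 - log(exp(s) - 1)/5 + C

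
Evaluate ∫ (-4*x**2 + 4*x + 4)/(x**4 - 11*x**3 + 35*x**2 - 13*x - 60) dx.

-19*log(x - 5)/3 + 44*log(x - 4)/5 - 5*log(x - 3)/2 + log(x + 1)/30 + C

Factor the denominator: (x - 5)*(x - 4)*(x - 3)*(x + 1).
Partial-fraction decomposition: 1/(30*(x + 1)) - 5/(2*(x - 3)) + 44/(5*(x - 4)) - 19/(3*(x - 5)).
Integrate each term: A/(x−a) contributes A·log|x−a|.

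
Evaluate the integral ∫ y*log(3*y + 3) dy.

Use integration by parts with u = log(3*y + 3), dv = y dy.
Then du = 3/(3*y + 3) dy and v = y**2/2.

y**2*log(3*y + 3)/2 - y**2/4 + y/2 - log(y + 1)/2 + C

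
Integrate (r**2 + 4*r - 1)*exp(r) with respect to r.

Use integration by parts with u = r**2 + 4*r - 1, dv = exp(r) dr, so v = exp(r).
Apply parts 2 times (tabular method): alternate signs, differentiate u down to 0, integrate dv up.

(r**2 + 2*r - 3)*exp(r) + C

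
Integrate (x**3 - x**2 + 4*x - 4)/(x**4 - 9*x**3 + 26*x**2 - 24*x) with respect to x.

Factor the denominator: x*(x - 4)*(x - 3)*(x - 2).
Partial-fraction decomposition: 2/(x - 2) - 26/(3*(x - 3)) + 15/(2*(x - 4)) + 1/(6*x).
Integrate each term: A/(x−a) contributes A·log|x−a|.

log(x)/6 + 15*log(x - 4)/2 - 26*log(x - 3)/3 + 2*log(x - 2) + C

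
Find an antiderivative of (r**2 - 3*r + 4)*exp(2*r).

Use integration by parts with u = r**2 - 3*r + 4, dv = exp(2*r) dr, so v = exp(2*r)/2.
Apply parts 2 times (tabular method): alternate signs, differentiate u down to 0, integrate dv up.

(r**2 - 4*r + 6)*exp(2*r)/2 + C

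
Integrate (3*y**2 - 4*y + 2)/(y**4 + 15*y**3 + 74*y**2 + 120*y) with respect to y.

log(y)/60 - 33*log(y + 4)/4 + 97*log(y + 5)/5 - 67*log(y + 6)/6 + C

Factor the denominator: y*(y + 4)*(y + 5)*(y + 6).
Partial-fraction decomposition: -67/(6*(y + 6)) + 97/(5*(y + 5)) - 33/(4*(y + 4)) + 1/(60*y).
Integrate each term: A/(y−a) contributes A·log|y−a|.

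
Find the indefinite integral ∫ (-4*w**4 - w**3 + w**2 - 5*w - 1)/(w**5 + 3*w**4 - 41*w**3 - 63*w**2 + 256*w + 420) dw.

Factor the denominator: (w - 5)*(w - 3)*(w + 2)**2*(w + 7).
Partial-fraction decomposition: -4589/(1500*(w + 7)) + 706/(1225*(w + 2)) - 43/(175*(w + 2)**2) + 179/(250*(w - 3)) - 1313/(588*(w - 5)).
Integrate each term; A/(w−a) gives A·log|w−a|; A/(w−a)² gives −A/(w−a).

-1313*log(w - 5)/588 + 179*log(w - 3)/250 + 706*log(w + 2)/1225 - 4589*log(w + 7)/1500 + 43/(175*w + 350) + C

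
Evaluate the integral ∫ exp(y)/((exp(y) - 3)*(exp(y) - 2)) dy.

Let u = e^y, du = e^y dy.
The integral becomes ∫ du/((u-2)(u-3)); decompose into partial fractions.

log(exp(y) - 3) - log(exp(y) - 2) + C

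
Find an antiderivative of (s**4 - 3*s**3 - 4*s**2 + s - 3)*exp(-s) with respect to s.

(-s**4 - s**3 + s**2 + s + 4)*exp(-s) + C

Use integration by parts with u = s**4 - 3*s**3 - 4*s**2 + s - 3, dv = exp(-s) ds, so v = -exp(-s).
Apply parts 4 times (tabular method): alternate signs, differentiate u down to 0, integrate dv up.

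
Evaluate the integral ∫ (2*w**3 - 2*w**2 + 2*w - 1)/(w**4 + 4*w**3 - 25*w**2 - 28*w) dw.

Factor the denominator: w*(w - 4)*(w + 1)*(w + 7).
Partial-fraction decomposition: 799/(462*(w + 7)) - 7/(30*(w + 1)) + 103/(220*(w - 4)) + 1/(28*w).
Integrate each term: A/(w−a) contributes A·log|w−a|.

log(w)/28 + 103*log(w - 4)/220 - 7*log(w + 1)/30 + 799*log(w + 7)/462 + C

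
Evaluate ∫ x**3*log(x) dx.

x**4*log(x)/4 - x**4/16 + C

Use integration by parts with u = log(x), dv = x**3 dx.
Then du = 1/x dx and v = x**4/4.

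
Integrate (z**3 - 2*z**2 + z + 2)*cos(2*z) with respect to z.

Use integration by parts with u = z**3 - 2*z**2 + z + 2, dv = cos(2*z) dz, so v = sin(2*z)/2.
Apply parts 3 times (tabular method): alternate signs, differentiate u down to 0, integrate dv up.

z**3*sin(2*z)/2 - z**2*sin(2*z) + 3*z**2*cos(2*z)/4 - z*sin(2*z)/4 - z*cos(2*z) + 3*sin(2*z)/2 - cos(2*z)/8 + C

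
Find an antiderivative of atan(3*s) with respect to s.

Use integration by parts with u = arctan(3*s), dv = ds.
Then du = 3/(9*s**2 + 1) ds.

s*atan(3*s) - log(9*s**2 + 1)/6 + C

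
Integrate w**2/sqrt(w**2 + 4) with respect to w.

w*sqrt(w**2 + 4)/2 - 2*log(w + sqrt(w**2 + 4)) + C

Substitute w = 2·tan(θ), so dw = 2·sec(θ)^2 dθ and the radical becomes sqrt(w**2 + 4) = 2·sec(θ) by the Pythagorean identity.
Integrate the resulting trig expression in θ, then back-substitute tan(θ) = w/2, sec(θ) = sqrt(w**2 + 4)/2 (absorbing any constant into C).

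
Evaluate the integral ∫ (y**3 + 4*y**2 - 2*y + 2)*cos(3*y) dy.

Use integration by parts with u = y**3 + 4*y**2 - 2*y + 2, dv = cos(3*y) dy, so v = sin(3*y)/3.
Apply parts 3 times (tabular method): alternate signs, differentiate u down to 0, integrate dv up.

y**3*sin(3*y)/3 + 4*y**2*sin(3*y)/3 + y**2*cos(3*y)/3 - 8*y*sin(3*y)/9 + 8*y*cos(3*y)/9 + 10*sin(3*y)/27 - 8*cos(3*y)/27 + C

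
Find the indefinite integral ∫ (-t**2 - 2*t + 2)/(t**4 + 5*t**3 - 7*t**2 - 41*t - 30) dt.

-13*log(t - 3)/160 - 3*log(t + 1)/16 + 2*log(t + 2)/15 + 13*log(t + 5)/96 + C

Factor the denominator: (t - 3)*(t + 1)*(t + 2)*(t + 5).
Partial-fraction decomposition: 13/(96*(t + 5)) + 2/(15*(t + 2)) - 3/(16*(t + 1)) - 13/(160*(t - 3)).
Integrate each term: A/(t−a) contributes A·log|t−a|.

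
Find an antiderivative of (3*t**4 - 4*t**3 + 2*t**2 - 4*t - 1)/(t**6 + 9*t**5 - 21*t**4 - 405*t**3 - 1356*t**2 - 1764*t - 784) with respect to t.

Factor the denominator: (t - 7)*(t + 1)*(t + 2)**2*(t + 4)*(t + 7).
Partial-fraction decomposition: -29/(21*(t + 7)) + 119/(44*(t + 4)) - 421/(324*(t + 2)) + 19/(18*(t + 2)**2) - 1/(12*(t + 1)) + 1475/(24948*(t - 7)).
Integrate each term; A/(t−a) gives A·log|t−a|; A/(t−a)² gives −A/(t−a).

1475*log(t - 7)/24948 - log(t + 1)/12 - 421*log(t + 2)/324 + 119*log(t + 4)/44 - 29*log(t + 7)/21 - 19/(18*t + 36) + C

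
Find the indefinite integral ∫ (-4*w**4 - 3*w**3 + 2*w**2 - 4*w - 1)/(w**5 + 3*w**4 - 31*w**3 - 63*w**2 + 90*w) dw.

Factor the denominator: w*(w - 5)*(w - 1)*(w + 3)*(w + 6).
Partial-fraction decomposition: -4441/(1386*(w + 6)) + 107/(144*(w + 3)) + 5/(56*(w - 1)) - 1423/(880*(w - 5)) - 1/(90*w).
Integrate each term: A/(w−a) contributes A·log|w−a|.

-log(w)/90 - 1423*log(w - 5)/880 + 5*log(w - 1)/56 + 107*log(w + 3)/144 - 4441*log(w + 6)/1386 + C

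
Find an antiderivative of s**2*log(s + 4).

s**3*log(s + 4)/3 - s**3/9 + 2*s**2/3 - 16*s/3 + 64*log(s + 4)/3 + C

Use integration by parts with u = log(s + 4), dv = s**2 ds.
Then du = 1/(s + 4) ds and v = s**3/3.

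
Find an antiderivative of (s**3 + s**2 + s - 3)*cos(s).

s**3*sin(s) + s**2*sin(s) + 3*s**2*cos(s) - 5*s*sin(s) + 2*s*cos(s) - 5*sin(s) - 5*cos(s) + C

Use integration by parts with u = s**3 + s**2 + s - 3, dv = cos(s) ds, so v = sin(s).
Apply parts 3 times (tabular method): alternate signs, differentiate u down to 0, integrate dv up.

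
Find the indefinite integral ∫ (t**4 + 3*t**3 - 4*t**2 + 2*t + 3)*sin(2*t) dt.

Use integration by parts with u = t**4 + 3*t**3 - 4*t**2 + 2*t + 3, dv = sin(2*t) dt, so v = -cos(2*t)/2.
Apply parts 4 times (tabular method): alternate signs, differentiate u down to 0, integrate dv up.

-t**4*cos(2*t)/2 + t**3*sin(2*t) - 3*t**3*cos(2*t)/2 + 9*t**2*sin(2*t)/4 + 7*t**2*cos(2*t)/2 - 7*t*sin(2*t)/2 + 5*t*cos(2*t)/4 - 5*sin(2*t)/8 - 13*cos(2*t)/4 + C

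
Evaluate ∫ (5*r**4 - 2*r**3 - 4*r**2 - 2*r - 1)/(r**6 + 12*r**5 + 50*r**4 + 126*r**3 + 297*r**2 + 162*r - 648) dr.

Factor the denominator: (r - 1)*(r + 3)*(r + 4)*(r + 6)*(r**2 + 9).
Partial-fraction decomposition: 4*(47*r - 238)/(1125*(r**2 + 9)) - 6779/(1890*(r + 6)) + 1351/(250*(r + 4)) - 107/(54*(r + 3)) - 1/(350*(r - 1)).
Integrate each term; A/(r−a) gives A·log|r−a|; the (Br+D)/(r²+p²) term gives a log and an atan.

-log(r - 1)/350 - 107*log(r + 3)/54 + 1351*log(r + 4)/250 - 6779*log(r + 6)/1890 + 94*log(r**2 + 9)/1125 - 952*atan(r/3)/3375 + C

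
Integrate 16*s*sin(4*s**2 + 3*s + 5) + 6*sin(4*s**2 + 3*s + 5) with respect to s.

Let u = 4*s**2 + 3*s + 5, so du = (8*s + 3) ds.
Rewriting, the integral becomes 2·∫ sin(u) du = 2·-cos(u).
Substituting back, u = 4*s**2 + 3*s + 5.

-2*cos(4*s**2 + 3*s + 5) + C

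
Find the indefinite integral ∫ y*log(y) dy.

y**2*log(y)/2 - y**2/4 + C

Use integration by parts with u = log(y), dv = y dy.
Then du = 1/y dy and v = y**2/2.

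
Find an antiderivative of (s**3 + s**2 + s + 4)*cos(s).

s**3*sin(s) + s**2*sin(s) + 3*s**2*cos(s) - 5*s*sin(s) + 2*s*cos(s) + 2*sin(s) - 5*cos(s) + C

Use integration by parts with u = s**3 + s**2 + s + 4, dv = cos(s) ds, so v = sin(s).
Apply parts 3 times (tabular method): alternate signs, differentiate u down to 0, integrate dv up.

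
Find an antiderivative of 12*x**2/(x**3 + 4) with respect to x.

Let u = x**3 + 4, so du = (3*x**2) dx.
Rewriting, the integral becomes 4·∫ 1/u du = 4·log(u).
Substituting back, u = x**3 + 4.

4*log(x**3 + 4) + C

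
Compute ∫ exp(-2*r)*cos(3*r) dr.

3*exp(-2*r)*sin(3*r)/13 - 2*exp(-2*r)*cos(3*r)/13 + C

Let I denote the integral. Integrate by parts with u = cos(3*r), dv = exp(-2*r) dr, so v = -exp(-2*r)/2: I = -exp(-2*r)*cos(3*r)/2 − (3/2)·∫ exp(-2*r)*sin(3*r) dr.
Apply parts again with u = sin(3*r), dv = exp(-2*r) dr: ∫ exp(-2*r)*sin(3*r) dr = -exp(-2*r)*sin(3*r)/2 + (3/2)·I. Substituting back brings back I: I = 3*exp(-2*r)*sin(3*r)/4 - exp(-2*r)*cos(3*r)/2 − (9/4)·I.
Solving for I: (1 + 9/4)·I equals the remaining terms, so I = (4/13)·(3*exp(-2*r)*sin(3*r)/4 - exp(-2*r)*cos(3*r)/2).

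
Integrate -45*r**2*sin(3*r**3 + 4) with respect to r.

Let u = 3*r**3 + 4, so du = (9*r**2) dr.
Rewriting, the integral becomes -5·∫ sin(u) du = -5·-cos(u).
Substituting back, u = 3*r**3 + 4.

5*cos(3*r**3 + 4) + C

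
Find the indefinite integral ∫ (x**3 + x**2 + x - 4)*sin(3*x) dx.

-x**3*cos(3*x)/3 + x**2*sin(3*x)/3 - x**2*cos(3*x)/3 + 2*x*sin(3*x)/9 - x*cos(3*x)/9 + sin(3*x)/27 + 38*cos(3*x)/27 + C

Use integration by parts with u = x**3 + x**2 + x - 4, dv = sin(3*x) dx, so v = -cos(3*x)/3.
Apply parts 3 times (tabular method): alternate signs, differentiate u down to 0, integrate dv up.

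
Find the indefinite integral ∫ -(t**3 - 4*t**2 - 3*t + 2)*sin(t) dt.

t**3*cos(t) - 3*t**2*sin(t) - 4*t**2*cos(t) + 8*t*sin(t) - 9*t*cos(t) + 9*sin(t) + 10*cos(t) + C

Use integration by parts with u = t**3 - 4*t**2 - 3*t + 2, dv = -sin(t) dt, so v = cos(t).
Apply parts 3 times (tabular method): alternate signs, differentiate u down to 0, integrate dv up.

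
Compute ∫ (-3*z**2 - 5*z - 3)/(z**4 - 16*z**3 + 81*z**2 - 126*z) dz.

log(z)/42 - 185*log(z - 7)/28 + 47*log(z - 6)/6 - 5*log(z - 3)/4 + C

Factor the denominator: z*(z - 7)*(z - 6)*(z - 3).
Partial-fraction decomposition: -5/(4*(z - 3)) + 47/(6*(z - 6)) - 185/(28*(z - 7)) + 1/(42*z).
Integrate each term: A/(z−a) contributes A·log|z−a|.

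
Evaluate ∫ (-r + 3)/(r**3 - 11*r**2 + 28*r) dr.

Factor the denominator: r*(r - 7)*(r - 4).
Partial-fraction decomposition: 1/(12*(r - 4)) - 4/(21*(r - 7)) + 3/(28*r).
Integrate each term: A/(r−a) contributes A·log|r−a|.

3*log(r)/28 - 4*log(r - 7)/21 + log(r - 4)/12 + C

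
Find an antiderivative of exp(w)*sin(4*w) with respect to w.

Let I denote the integral. Integrate by parts with u = sin(4*w), dv = exp(w) dw, so v = exp(w): I = exp(w)*sin(4*w) − 4·∫ exp(w)*cos(4*w) dw.
Apply parts again with u = cos(4*w), dv = exp(w) dw: ∫ exp(w)*cos(4*w) dw = exp(w)*cos(4*w) + 4·I. Substituting back brings back I: I = exp(w)*sin(4*w) - 4*exp(w)*cos(4*w) − 16·I.
Solving for I: (1 + 16)·I equals the remaining terms, so I = (1/17)·(exp(w)*sin(4*w) - 4*exp(w)*cos(4*w)).

exp(w)*sin(4*w)/17 - 4*exp(w)*cos(4*w)/17 + C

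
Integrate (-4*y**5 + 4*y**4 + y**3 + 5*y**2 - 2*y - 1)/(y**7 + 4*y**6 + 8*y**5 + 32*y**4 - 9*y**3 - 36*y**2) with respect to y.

Factor the denominator: y**2*(y - 1)*(y + 1)*(y + 4)*(y**2 + 9).
Partial-fraction decomposition: -(1618*y + 1903)/(2250*(y**2 + 9)) + 5143/(6000*(y + 4)) - 13/(60*(y + 1)) + 3/(100*(y - 1)) + 7/(144*y) + 1/(36*y**2).
Integrate each term; A/(y−a) gives A·log|y−a|; the (By+D)/(y²+p²) term gives a log and an atan.

7*log(y)/144 + 3*log(y - 1)/100 - 13*log(y + 1)/60 + 5143*log(y + 4)/6000 - 809*log(y**2 + 9)/2250 - 1903*atan(y/3)/6750 - 1/(36*y) + C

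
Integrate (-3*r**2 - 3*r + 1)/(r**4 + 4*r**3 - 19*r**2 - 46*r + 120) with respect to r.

-5*log(r - 3)/8 + 17*log(r - 2)/42 - 5*log(r + 4)/6 + 59*log(r + 5)/56 + C

Factor the denominator: (r - 3)*(r - 2)*(r + 4)*(r + 5).
Partial-fraction decomposition: 59/(56*(r + 5)) - 5/(6*(r + 4)) + 17/(42*(r - 2)) - 5/(8*(r - 3)).
Integrate each term: A/(r−a) contributes A·log|r−a|.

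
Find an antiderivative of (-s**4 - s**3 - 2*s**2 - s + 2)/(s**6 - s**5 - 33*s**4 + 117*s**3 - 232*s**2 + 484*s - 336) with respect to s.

Factor the denominator: (s - 4)*(s - 3)*(s - 1)*(s + 7)*(s**2 + 4).
Partial-fraction decomposition: 3*(33*s + 34)/(6890*(s**2 + 4)) + 2147/(46640*(s + 7)) - 1/(80*(s - 1)) + 127/(260*(s - 3)) - 59/(110*(s - 4)).
Integrate each term; A/(s−a) gives A·log|s−a|; the (Bs+D)/(s²+p²) term gives a log and an atan.

-59*log(s - 4)/110 + 127*log(s - 3)/260 - log(s - 1)/80 + 2147*log(s + 7)/46640 + 99*log(s**2 + 4)/13780 + 51*atan(s/2)/6890 + C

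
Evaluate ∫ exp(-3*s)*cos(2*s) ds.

Let I denote the integral. Integrate by parts with u = cos(2*s), dv = exp(-3*s) ds, so v = -exp(-3*s)/3: I = -exp(-3*s)*cos(2*s)/3 − (2/3)·∫ exp(-3*s)*sin(2*s) ds.
Apply parts again with u = sin(2*s), dv = exp(-3*s) ds: ∫ exp(-3*s)*sin(2*s) ds = -exp(-3*s)*sin(2*s)/3 + (2/3)·I. Substituting back brings back I: I = 2*exp(-3*s)*sin(2*s)/9 - exp(-3*s)*cos(2*s)/3 − (4/9)·I.
Solving for I: (1 + 4/9)·I equals the remaining terms, so I = (9/13)·(2*exp(-3*s)*sin(2*s)/9 - exp(-3*s)*cos(2*s)/3).

2*exp(-3*s)*sin(2*s)/13 - 3*exp(-3*s)*cos(2*s)/13 + C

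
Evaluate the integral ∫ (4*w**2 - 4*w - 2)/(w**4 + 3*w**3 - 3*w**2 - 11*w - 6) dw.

Factor the denominator: (w - 2)*(w + 1)**2*(w + 3).
Partial-fraction decomposition: -23/(10*(w + 3)) + 13/(6*(w + 1)) - 1/(w + 1)**2 + 2/(15*(w - 2)).
Integrate each term; A/(w−a) gives A·log|w−a|; A/(w−a)² gives −A/(w−a).

2*log(w - 2)/15 + 13*log(w + 1)/6 - 23*log(w + 3)/10 + 1/(w + 1) + C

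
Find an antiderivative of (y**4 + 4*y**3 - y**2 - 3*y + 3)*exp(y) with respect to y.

Use integration by parts with u = y**4 + 4*y**3 - y**2 - 3*y + 3, dv = exp(y) dy, so v = exp(y).
Apply parts 4 times (tabular method): alternate signs, differentiate u down to 0, integrate dv up.

(y**4 - y**2 - y + 4)*exp(y) + C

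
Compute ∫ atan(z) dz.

z*atan(z) - log(z**2 + 1)/2 + C

Use integration by parts with u = arctan(z), dv = dz.
Then du = 1/(z**2 + 1) dz.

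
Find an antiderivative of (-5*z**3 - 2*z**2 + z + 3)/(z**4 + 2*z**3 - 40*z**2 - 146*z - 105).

-601*log(z - 7)/320 - 5*log(z + 1)/64 + 117*log(z + 3)/40 - 191*log(z + 5)/32 + C

Factor the denominator: (z - 7)*(z + 1)*(z + 3)*(z + 5).
Partial-fraction decomposition: -191/(32*(z + 5)) + 117/(40*(z + 3)) - 5/(64*(z + 1)) - 601/(320*(z - 7)).
Integrate each term: A/(z−a) contributes A·log|z−a|.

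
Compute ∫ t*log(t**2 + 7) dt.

Let u = t**2 + 7, so du = (2*t) dt.
The integral becomes (1/2)·∫ log(u) du; integrate by parts with u′=log(u), dv′=du.

t**2*log(t**2 + 7)/2 - t**2/2 + 7*log(t**2 + 7)/2 + C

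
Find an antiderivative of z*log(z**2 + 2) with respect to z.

z**2*log(z**2 + 2)/2 - z**2/2 + log(z**2 + 2) + C

Let u = z**2 + 2, so du = (2*z) dz.
The integral becomes (1/2)·∫ log(u) du; integrate by parts with u′=log(u), dv′=du.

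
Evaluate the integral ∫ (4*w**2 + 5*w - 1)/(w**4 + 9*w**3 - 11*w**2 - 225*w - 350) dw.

31*log(w - 5)/210 - log(w + 2)/21 + 37*log(w + 5)/30 - 4*log(w + 7)/3 + C

Factor the denominator: (w - 5)*(w + 2)*(w + 5)*(w + 7).
Partial-fraction decomposition: -4/(3*(w + 7)) + 37/(30*(w + 5)) - 1/(21*(w + 2)) + 31/(210*(w - 5)).
Integrate each term: A/(w−a) contributes A·log|w−a|.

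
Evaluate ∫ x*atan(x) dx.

x**2*atan(x)/2 - x/2 + atan(x)/2 + C

Use integration by parts with u = arctan(x), dv = x dx.
Then du = 1/(x**2 + 1) dx.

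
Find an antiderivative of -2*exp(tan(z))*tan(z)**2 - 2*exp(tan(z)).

-2*exp(tan(z)) + C

Let u = tan(z), so du = (tan(z)**2 + 1) dz.
Rewriting, the integral becomes -2·∫ e^u du = -2·e^u.
Substituting back, u = tan(z).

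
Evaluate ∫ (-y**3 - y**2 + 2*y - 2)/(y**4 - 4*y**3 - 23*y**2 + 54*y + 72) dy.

Factor the denominator: (y - 6)*(y - 3)*(y + 1)*(y + 4).
Partial-fraction decomposition: -19/(105*(y + 4)) - 1/(21*(y + 1)) + 8/(21*(y - 3)) - 121/(105*(y - 6)).
Integrate each term: A/(y−a) contributes A·log|y−a|.

-121*log(y - 6)/105 + 8*log(y - 3)/21 - log(y + 1)/21 - 19*log(y + 4)/105 + C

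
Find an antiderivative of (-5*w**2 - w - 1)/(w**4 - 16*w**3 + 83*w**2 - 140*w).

Factor the denominator: w*(w - 7)*(w - 5)*(w - 4).
Partial-fraction decomposition: -85/(12*(w - 4)) + 131/(10*(w - 5)) - 253/(42*(w - 7)) + 1/(140*w).
Integrate each term: A/(w−a) contributes A·log|w−a|.

log(w)/140 - 253*log(w - 7)/42 + 131*log(w - 5)/10 - 85*log(w - 4)/12 + C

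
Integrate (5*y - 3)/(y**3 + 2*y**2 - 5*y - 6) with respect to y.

7*log(y - 2)/15 + 4*log(y + 1)/3 - 9*log(y + 3)/5 + C

Factor the denominator: (y - 2)*(y + 1)*(y + 3).
Partial-fraction decomposition: -9/(5*(y + 3)) + 4/(3*(y + 1)) + 7/(15*(y - 2)).
Integrate each term: A/(y−a) contributes A·log|y−a|.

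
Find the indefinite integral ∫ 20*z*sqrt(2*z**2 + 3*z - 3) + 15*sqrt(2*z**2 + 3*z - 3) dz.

10*(2*z**2 + 3*z - 3)**(3/2)/3 + C

Let u = 2*z**2 + 3*z - 3, so du = (4*z + 3) dz.
Rewriting, the integral becomes 5·∫ √u du = 5·(2/3)u^(3/2).
Substituting back, u = 2*z**2 + 3*z - 3.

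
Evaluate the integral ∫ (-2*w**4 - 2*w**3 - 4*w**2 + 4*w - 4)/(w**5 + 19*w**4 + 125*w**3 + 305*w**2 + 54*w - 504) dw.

-log(w - 1)/140 + 10*log(w + 3)/3 - 78*log(w + 4)/5 + 1166*log(w + 6)/21 - 181*log(w + 7)/4 + C

Factor the denominator: (w - 1)*(w + 3)*(w + 4)*(w + 6)*(w + 7).
Partial-fraction decomposition: -181/(4*(w + 7)) + 1166/(21*(w + 6)) - 78/(5*(w + 4)) + 10/(3*(w + 3)) - 1/(140*(w - 1)).
Integrate each term: A/(w−a) contributes A·log|w−a|.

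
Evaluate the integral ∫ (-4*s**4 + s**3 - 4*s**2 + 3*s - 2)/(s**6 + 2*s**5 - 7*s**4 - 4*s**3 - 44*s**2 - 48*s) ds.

log(s)/24 - 163*log(s - 3)/546 - 7*log(s + 1)/30 + 583*log(s + 4)/840 - 53*log(s**2 + 4)/520 - 73*atan(s/2)/260 + C

Factor the denominator: s*(s - 3)*(s + 1)*(s + 4)*(s**2 + 4).
Partial-fraction decomposition: -(53*s + 146)/(260*(s**2 + 4)) + 583/(840*(s + 4)) - 7/(30*(s + 1)) - 163/(546*(s - 3)) + 1/(24*s).
Integrate each term; A/(s−a) gives A·log|s−a|; the (Bs+D)/(s²+p²) term gives a log and an atan.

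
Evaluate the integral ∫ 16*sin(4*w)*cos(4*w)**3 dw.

-cos(4*w)**4 + C

Let u = cos(4*w), so du = (-4*sin(4*w)) dw.
Rewriting, the integral becomes -4·∫ u^3 du = -4·u^4/4.
Substituting back, u = cos(4*w).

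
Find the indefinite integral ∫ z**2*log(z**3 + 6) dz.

Let u = z**3 + 6, so du = (3*z**2) dz.
The integral becomes (1/3)·∫ log(u) du; integrate by parts with u′=log(u), dv′=du.

z**3*log(z**3 + 6)/3 - z**3/3 + 2*log(z**3 + 6) + C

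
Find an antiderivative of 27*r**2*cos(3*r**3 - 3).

Let u = 3*r**3 - 3, so du = (9*r**2) dr.
Rewriting, the integral becomes 3·∫ cos(u) du = 3·sin(u).
Substituting back, u = 3*r**3 - 3.

3*sin(3*r**3 - 3) + C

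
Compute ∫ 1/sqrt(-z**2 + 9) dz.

Substitute z = 3·sin(θ), so dz = 3·cos(θ) dθ and the radical becomes sqrt(-z**2 + 9) = 3·cos(θ) by the Pythagorean identity.
Integrate the resulting trig expression in θ, then back-substitute θ = asin(z/3), sin(θ) = z/3, cos(θ) = sqrt(-z**2 + 9)/3 (absorbing any constant into C).

asin(z/3) + C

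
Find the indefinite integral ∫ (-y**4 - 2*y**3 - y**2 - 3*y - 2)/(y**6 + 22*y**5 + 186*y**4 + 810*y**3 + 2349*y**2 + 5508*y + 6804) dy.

-29*log(y + 3)/648 - 5053*log(y + 6)/675 + 1745*log(y + 7)/232 + 268*log(y**2 + 9)/58725 + 2071*atan(y/3)/117450 - 884/(135*y + 810) + C

Factor the denominator: (y + 3)*(y + 6)**2*(y + 7)*(y**2 + 9).
Partial-fraction decomposition: (1072*y + 6213)/(117450*(y**2 + 9)) + 1745/(232*(y + 7)) - 5053/(675*(y + 6)) + 884/(135*(y + 6)**2) - 29/(648*(y + 3)).
Integrate each term; A/(y−a) gives A·log|y−a|; the (By+D)/(y²+p²) term gives a log and an atan.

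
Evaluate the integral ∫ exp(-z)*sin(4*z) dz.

Let I denote the integral. Integrate by parts with u = sin(4*z), dv = exp(-z) dz, so v = -exp(-z): I = -exp(-z)*sin(4*z) + 4·∫ exp(-z)*cos(4*z) dz.
Apply parts again with u = cos(4*z), dv = exp(-z) dz: ∫ exp(-z)*cos(4*z) dz = -exp(-z)*cos(4*z) − 4·I. Substituting back brings back I: I = -exp(-z)*sin(4*z) - 4*exp(-z)*cos(4*z) − 16·I.
Solving for I: (1 + 16)·I equals the remaining terms, so I = (1/17)·(-exp(-z)*sin(4*z) - 4*exp(-z)*cos(4*z)).

-exp(-z)*sin(4*z)/17 - 4*exp(-z)*cos(4*z)/17 + C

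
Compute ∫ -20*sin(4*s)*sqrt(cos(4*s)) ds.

10*cos(4*s)**(3/2)/3 + C

Let u = cos(4*s), so du = (-4*sin(4*s)) ds.
Rewriting, the integral becomes 5·∫ √u du = 5·(2/3)u^(3/2).
Substituting back, u = cos(4*s).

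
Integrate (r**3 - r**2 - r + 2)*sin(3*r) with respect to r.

-r**3*cos(3*r)/3 + r**2*sin(3*r)/3 + r**2*cos(3*r)/3 - 2*r*sin(3*r)/9 + 5*r*cos(3*r)/9 - 5*sin(3*r)/27 - 20*cos(3*r)/27 + C

Use integration by parts with u = r**3 - r**2 - r + 2, dv = sin(3*r) dr, so v = -cos(3*r)/3.
Apply parts 3 times (tabular method): alternate signs, differentiate u down to 0, integrate dv up.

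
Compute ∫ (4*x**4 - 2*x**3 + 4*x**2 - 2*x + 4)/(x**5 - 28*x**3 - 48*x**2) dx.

13*log(x)/144 + 611*log(x - 6)/360 - 13*log(x + 2)/8 + 307*log(x + 4)/80 + 1/(12*x) + C

Factor the denominator: x**2*(x - 6)*(x + 2)*(x + 4).
Partial-fraction decomposition: 307/(80*(x + 4)) - 13/(8*(x + 2)) + 611/(360*(x - 6)) + 13/(144*x) - 1/(12*x**2).
Integrate each term; A/(x−a) gives A·log|x−a|; A/(x−a)² gives −A/(x−a).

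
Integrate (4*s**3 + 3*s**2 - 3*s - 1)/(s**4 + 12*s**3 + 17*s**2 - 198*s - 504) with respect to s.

291*log(s - 4)/770 + 73*log(s + 3)/84 - 739*log(s + 6)/30 + 1205*log(s + 7)/44 + C

Factor the denominator: (s - 4)*(s + 3)*(s + 6)*(s + 7).
Partial-fraction decomposition: 1205/(44*(s + 7)) - 739/(30*(s + 6)) + 73/(84*(s + 3)) + 291/(770*(s - 4)).
Integrate each term: A/(s−a) contributes A·log|s−a|.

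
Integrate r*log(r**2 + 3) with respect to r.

r**2*log(r**2 + 3)/2 - r**2/2 + 3*log(r**2 + 3)/2 + C

Let u = r**2 + 3, so du = (2*r) dr.
The integral becomes (1/2)·∫ log(u) du; integrate by parts with u′=log(u), dv′=du.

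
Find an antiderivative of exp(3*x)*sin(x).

3*exp(3*x)*sin(x)/10 - exp(3*x)*cos(x)/10 + C

Let I denote the integral. Integrate by parts with u = sin(x), dv = exp(3*x) dx, so v = exp(3*x)/3: I = exp(3*x)*sin(x)/3 − (1/3)·∫ exp(3*x)*cos(x) dx.
Apply parts again with u = cos(x), dv = exp(3*x) dx: ∫ exp(3*x)*cos(x) dx = exp(3*x)*cos(x)/3 + (1/3)·I. Substituting back brings back I: I = exp(3*x)*sin(x)/3 - exp(3*x)*cos(x)/9 − (1/9)·I.
Solving for I: (1 + 1/9)·I equals the remaining terms, so I = (9/10)·(exp(3*x)*sin(x)/3 - exp(3*x)*cos(x)/9).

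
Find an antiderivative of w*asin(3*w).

Use integration by parts with u = arcsin(3*w), dv = w dw.
Then du = 3/sqrt(-9*w**2 + 1) dw.

w**2*asin(3*w)/2 + w*sqrt(-9*w**2 + 1)/12 - asin(3*w)/36 + C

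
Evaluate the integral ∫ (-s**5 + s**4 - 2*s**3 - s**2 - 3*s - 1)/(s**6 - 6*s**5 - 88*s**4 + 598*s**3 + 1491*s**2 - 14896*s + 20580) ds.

-15163*log(s - 7)/1960 + 6967*log(s - 6)/676 - 2791*log(s - 5)/864 + 43*log(s - 2)/4860 - 22441765*log(s + 7)/64393056 - 19865/(19656*s + 137592) + C

Factor the denominator: (s - 7)*(s - 6)*(s - 5)*(s - 2)*(s + 7)**2.
Partial-fraction decomposition: -22441765/(64393056*(s + 7)) + 19865/(19656*(s + 7)**2) + 43/(4860*(s - 2)) - 2791/(864*(s - 5)) + 6967/(676*(s - 6)) - 15163/(1960*(s - 7)).
Integrate each term; A/(s−a) gives A·log|s−a|; A/(s−a)² gives −A/(s−a).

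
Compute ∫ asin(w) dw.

w*asin(w) + sqrt(-w**2 + 1) + C

Use integration by parts with u = arcsin(w), dv = dw.
Then du = 1/sqrt(-w**2 + 1) dw.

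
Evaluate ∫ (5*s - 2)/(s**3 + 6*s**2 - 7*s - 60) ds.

13*log(s - 3)/56 + 22*log(s + 4)/7 - 27*log(s + 5)/8 + C

Factor the denominator: (s - 3)*(s + 4)*(s + 5).
Partial-fraction decomposition: -27/(8*(s + 5)) + 22/(7*(s + 4)) + 13/(56*(s - 3)).
Integrate each term: A/(s−a) contributes A·log|s−a|.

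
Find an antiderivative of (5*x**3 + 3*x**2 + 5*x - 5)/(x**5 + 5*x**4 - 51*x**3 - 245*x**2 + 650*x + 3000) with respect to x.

Factor the denominator: (x - 5)**2*(x + 4)*(x + 5)*(x + 6).
Partial-fraction decomposition: -1007/(242*(x + 6)) + 29/(5*(x + 5)) - 11/(6*(x + 4)) + 353/(1815*(x - 5)) + 8/(11*(x - 5)**2).
Integrate each term; A/(x−a) gives A·log|x−a|; A/(x−a)² gives −A/(x−a).

353*log(x - 5)/1815 - 11*log(x + 4)/6 + 29*log(x + 5)/5 - 1007*log(x + 6)/242 - 8/(11*x - 55) + C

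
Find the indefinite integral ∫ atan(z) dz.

Use integration by parts with u = arctan(z), dv = dz.
Then du = 1/(z**2 + 1) dz.

z*atan(z) - log(z**2 + 1)/2 + C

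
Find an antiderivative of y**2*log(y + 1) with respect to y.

y**3*log(y + 1)/3 - y**3/9 + y**2/6 - y/3 + log(y + 1)/3 + C

Use integration by parts with u = log(y + 1), dv = y**2 dy.
Then du = 1/(y + 1) dy and v = y**3/3.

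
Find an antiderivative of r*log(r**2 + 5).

Let u = r**2 + 5, so du = (2*r) dr.
The integral becomes (1/2)·∫ log(u) du; integrate by parts with u′=log(u), dv′=du.

r**2*log(r**2 + 5)/2 - r**2/2 + 5*log(r**2 + 5)/2 + C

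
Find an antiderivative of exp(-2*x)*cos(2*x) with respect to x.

Let I denote the integral. Integrate by parts with u = cos(2*x), dv = exp(-2*x) dx, so v = -exp(-2*x)/2: I = -exp(-2*x)*cos(2*x)/2 − ∫ exp(-2*x)*sin(2*x) dx.
Apply parts again with u = sin(2*x), dv = exp(-2*x) dx: ∫ exp(-2*x)*sin(2*x) dx = -exp(-2*x)*sin(2*x)/2 + I. Substituting back brings back I: I = exp(-2*x)*sin(2*x)/2 - exp(-2*x)*cos(2*x)/2 − I.
Solving for I: (1 + 1)·I equals the remaining terms, so I = (1/2)·(exp(-2*x)*sin(2*x)/2 - exp(-2*x)*cos(2*x)/2).

exp(-2*x)*sin(2*x)/4 - exp(-2*x)*cos(2*x)/4 + C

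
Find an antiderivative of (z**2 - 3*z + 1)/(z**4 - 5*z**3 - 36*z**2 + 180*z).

log(z)/180 + 19*log(z - 6)/72 - log(z - 5)/5 - 5*log(z + 6)/72 + C

Factor the denominator: z*(z - 6)*(z - 5)*(z + 6).
Partial-fraction decomposition: -5/(72*(z + 6)) - 1/(5*(z - 5)) + 19/(72*(z - 6)) + 1/(180*z).
Integrate each term: A/(z−a) contributes A·log|z−a|.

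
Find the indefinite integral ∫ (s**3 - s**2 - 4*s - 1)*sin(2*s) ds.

-s**3*cos(2*s)/2 + 3*s**2*sin(2*s)/4 + s**2*cos(2*s)/2 - s*sin(2*s)/2 + 11*s*cos(2*s)/4 - 11*sin(2*s)/8 + cos(2*s)/4 + C

Use integration by parts with u = s**3 - s**2 - 4*s - 1, dv = sin(2*s) ds, so v = -cos(2*s)/2.
Apply parts 3 times (tabular method): alternate signs, differentiate u down to 0, integrate dv up.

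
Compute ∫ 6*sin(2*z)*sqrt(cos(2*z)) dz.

Let u = cos(2*z), so du = (-2*sin(2*z)) dz.
Rewriting, the integral becomes -3·∫ √u du = -3·(2/3)u^(3/2).
Substituting back, u = cos(2*z).

-2*cos(2*z)**(3/2) + C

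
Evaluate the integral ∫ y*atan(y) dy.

Use integration by parts with u = arctan(y), dv = y dy.
Then du = 1/(y**2 + 1) dy.

y**2*atan(y)/2 - y/2 + atan(y)/2 + C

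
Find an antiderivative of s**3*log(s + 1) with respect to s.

Use integration by parts with u = log(s + 1), dv = s**3 ds.
Then du = 1/(s + 1) ds and v = s**4/4.

s**4*log(s + 1)/4 - s**4/16 + s**3/12 - s**2/8 + s/4 - log(s + 1)/4 + C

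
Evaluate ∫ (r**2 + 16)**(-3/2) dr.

Substitute r = 4·tan(θ), so dr = 4·sec(θ)^2 dθ and the radical becomes sqrt(r**2 + 16) = 4·sec(θ) by the Pythagorean identity.
Integrate the resulting trig expression in θ, then back-substitute tan(θ) = r/4, sec(θ) = sqrt(r**2 + 16)/4 (absorbing any constant into C).

r/(16*sqrt(r**2 + 16)) + C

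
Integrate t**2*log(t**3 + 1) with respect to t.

Let u = t**3 + 1, so du = (3*t**2) dt.
The integral becomes (1/3)·∫ log(u) du; integrate by parts with u′=log(u), dv′=du.

t**3*log(t**3 + 1)/3 - t**3/3 + log(t**3 + 1)/3 + C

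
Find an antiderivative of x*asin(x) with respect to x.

Use integration by parts with u = arcsin(x), dv = x dx.
Then du = 1/sqrt(-x**2 + 1) dx.

x**2*asin(x)/2 + x*sqrt(-x**2 + 1)/4 - asin(x)/4 + C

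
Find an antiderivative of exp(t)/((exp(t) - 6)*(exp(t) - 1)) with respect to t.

Let u = e^t, du = e^t dt.
The integral becomes ∫ du/((u-6)(u-1)); decompose into partial fractions.

log(exp(t) - 6)/5 - log(exp(t) - 1)/5 + C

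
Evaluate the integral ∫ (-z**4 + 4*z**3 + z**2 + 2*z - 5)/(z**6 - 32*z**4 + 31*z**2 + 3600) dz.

-19*log(z - 5)/612 - 19*log(z - 4)/1800 - 509*log(z + 4)/1800 + 223*log(z + 5)/612 - log(z**2 + 9)/50 - 19*atan(z/3)/510 + C

Factor the denominator: (z - 5)*(z - 4)*(z + 4)*(z + 5)*(z**2 + 9).
Partial-fraction decomposition: -(34*z + 95)/(850*(z**2 + 9)) + 223/(612*(z + 5)) - 509/(1800*(z + 4)) - 19/(1800*(z - 4)) - 19/(612*(z - 5)).
Integrate each term; A/(z−a) gives A·log|z−a|; the (Bz+D)/(z²+p²) term gives a log and an atan.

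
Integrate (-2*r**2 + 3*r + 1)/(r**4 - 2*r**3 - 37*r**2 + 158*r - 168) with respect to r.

-19*log(r - 4)/22 + 4*log(r - 3)/5 - log(r - 2)/18 + 59*log(r + 7)/495 + C

Factor the denominator: (r - 4)*(r - 3)*(r - 2)*(r + 7).
Partial-fraction decomposition: 59/(495*(r + 7)) - 1/(18*(r - 2)) + 4/(5*(r - 3)) - 19/(22*(r - 4)).
Integrate each term: A/(r−a) contributes A·log|r−a|.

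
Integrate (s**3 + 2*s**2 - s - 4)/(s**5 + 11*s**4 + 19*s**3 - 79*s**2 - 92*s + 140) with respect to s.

Factor the denominator: (s - 2)*(s - 1)*(s + 2)*(s + 5)*(s + 7).
Partial-fraction decomposition: -121/(360*(s + 7)) + 37/(126*(s + 5)) - 1/(90*(s + 2)) + 1/(72*(s - 1)) + 5/(126*(s - 2)).
Integrate each term: A/(s−a) contributes A·log|s−a|.

5*log(s - 2)/126 + log(s - 1)/72 - log(s + 2)/90 + 37*log(s + 5)/126 - 121*log(s + 7)/360 + C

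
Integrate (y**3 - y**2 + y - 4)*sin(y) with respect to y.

-y**3*cos(y) + 3*y**2*sin(y) + y**2*cos(y) - 2*y*sin(y) + 5*y*cos(y) - 5*sin(y) + 2*cos(y) + C

Use integration by parts with u = y**3 - y**2 + y - 4, dv = sin(y) dy, so v = -cos(y).
Apply parts 3 times (tabular method): alternate signs, differentiate u down to 0, integrate dv up.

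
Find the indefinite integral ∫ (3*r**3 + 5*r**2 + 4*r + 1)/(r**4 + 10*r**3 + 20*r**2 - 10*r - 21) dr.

13*log(r - 1)/64 + log(r + 1)/24 - 47*log(r + 3)/32 + 811*log(r + 7)/192 + C

Factor the denominator: (r - 1)*(r + 1)*(r + 3)*(r + 7).
Partial-fraction decomposition: 811/(192*(r + 7)) - 47/(32*(r + 3)) + 1/(24*(r + 1)) + 13/(64*(r - 1)).
Integrate each term: A/(r−a) contributes A·log|r−a|.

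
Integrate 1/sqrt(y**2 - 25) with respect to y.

log(y + sqrt(y**2 - 25)) + C

Substitute y = 5·sec(θ), so dy = 5·sec(θ)*tan(θ) dθ and the radical becomes sqrt(y**2 - 25) = 5·tan(θ) by the Pythagorean identity.
Integrate the resulting trig expression in θ, then back-substitute sec(θ) = y/5, tan(θ) = sqrt(y**2 - 25)/5 (absorbing any constant into C).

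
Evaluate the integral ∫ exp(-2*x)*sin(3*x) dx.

-2*exp(-2*x)*sin(3*x)/13 - 3*exp(-2*x)*cos(3*x)/13 + C

Let I denote the integral. Integrate by parts with u = sin(3*x), dv = exp(-2*x) dx, so v = -exp(-2*x)/2: I = -exp(-2*x)*sin(3*x)/2 + (3/2)·∫ exp(-2*x)*cos(3*x) dx.
Apply parts again with u = cos(3*x), dv = exp(-2*x) dx: ∫ exp(-2*x)*cos(3*x) dx = -exp(-2*x)*cos(3*x)/2 − (3/2)·I. Substituting back brings back I: I = -exp(-2*x)*sin(3*x)/2 - 3*exp(-2*x)*cos(3*x)/4 − (9/4)·I.
Solving for I: (1 + 9/4)·I equals the remaining terms, so I = (4/13)·(-exp(-2*x)*sin(3*x)/2 - 3*exp(-2*x)*cos(3*x)/4).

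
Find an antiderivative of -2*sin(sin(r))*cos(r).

2*cos(sin(r)) + C

Let u = sin(r), so du = (cos(r)) dr.
Rewriting, the integral becomes -2·∫ sin(u) du = -2·-cos(u).
Substituting back, u = sin(r).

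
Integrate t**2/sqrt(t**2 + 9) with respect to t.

Substitute t = 3·tan(θ), so dt = 3·sec(θ)^2 dθ and the radical becomes sqrt(t**2 + 9) = 3·sec(θ) by the Pythagorean identity.
Integrate the resulting trig expression in θ, then back-substitute tan(θ) = t/3, sec(θ) = sqrt(t**2 + 9)/3 (absorbing any constant into C).

t*sqrt(t**2 + 9)/2 - 9*log(t + sqrt(t**2 + 9))/2 + C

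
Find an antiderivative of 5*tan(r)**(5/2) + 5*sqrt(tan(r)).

10*tan(r)**(3/2)/3 + C

Let u = tan(r), so du = (tan(r)**2 + 1) dr.
Rewriting, the integral becomes 5·∫ √u du = 5·(2/3)u^(3/2).
Substituting back, u = tan(r).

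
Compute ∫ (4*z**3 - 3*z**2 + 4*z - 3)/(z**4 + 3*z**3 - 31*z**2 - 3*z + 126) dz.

67*log(z - 3)/50 - 11*log(z + 2)/25 + 31*log(z + 7)/10 - 9/(5*z - 15) + C

Factor the denominator: (z - 3)**2*(z + 2)*(z + 7).
Partial-fraction decomposition: 31/(10*(z + 7)) - 11/(25*(z + 2)) + 67/(50*(z - 3)) + 9/(5*(z - 3)**2).
Integrate each term; A/(z−a) gives A·log|z−a|; A/(z−a)² gives −A/(z−a).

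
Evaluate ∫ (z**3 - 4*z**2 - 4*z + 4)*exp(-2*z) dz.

(-4*z**3 + 10*z**2 + 26*z - 3)*exp(-2*z)/8 + C

Use integration by parts with u = z**3 - 4*z**2 - 4*z + 4, dv = exp(-2*z) dz, so v = -exp(-2*z)/2.
Apply parts 3 times (tabular method): alternate signs, differentiate u down to 0, integrate dv up.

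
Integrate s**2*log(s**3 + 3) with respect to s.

s**3*log(s**3 + 3)/3 - s**3/3 + log(s**3 + 3) + C

Let u = s**3 + 3, so du = (3*s**2) ds.
The integral becomes (1/3)·∫ log(u) du; integrate by parts with u′=log(u), dv′=du.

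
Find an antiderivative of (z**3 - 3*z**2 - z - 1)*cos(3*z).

Use integration by parts with u = z**3 - 3*z**2 - z - 1, dv = cos(3*z) dz, so v = sin(3*z)/3.
Apply parts 3 times (tabular method): alternate signs, differentiate u down to 0, integrate dv up.

z**3*sin(3*z)/3 - z**2*sin(3*z) + z**2*cos(3*z)/3 - 5*z*sin(3*z)/9 - 2*z*cos(3*z)/3 - sin(3*z)/9 - 5*cos(3*z)/27 + C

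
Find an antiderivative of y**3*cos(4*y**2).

Let u = y², du = 2y dy; rewrite as (1/2)∫ u^1·cos(4u) du.
Now integrate by parts 1 time.

y**2*sin(4*y**2)/8 + cos(4*y**2)/32 + C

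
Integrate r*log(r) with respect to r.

Use integration by parts with u = log(r), dv = r dr.
Then du = 1/r dr and v = r**2/2.

r**2*log(r)/2 - r**2/4 + C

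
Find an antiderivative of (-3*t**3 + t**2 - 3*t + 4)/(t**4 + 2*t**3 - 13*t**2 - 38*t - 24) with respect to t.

-92*log(t - 4)/105 - 11*log(t + 1)/10 + 19*log(t + 2)/3 - 103*log(t + 3)/14 + C

Factor the denominator: (t - 4)*(t + 1)*(t + 2)*(t + 3).
Partial-fraction decomposition: -103/(14*(t + 3)) + 19/(3*(t + 2)) - 11/(10*(t + 1)) - 92/(105*(t - 4)).
Integrate each term: A/(t−a) contributes A·log|t−a|.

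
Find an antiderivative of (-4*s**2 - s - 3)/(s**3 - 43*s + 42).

Factor the denominator: (s - 6)*(s - 1)*(s + 7).
Partial-fraction decomposition: -24/(13*(s + 7)) + 1/(5*(s - 1)) - 153/(65*(s - 6)).
Integrate each term: A/(s−a) contributes A·log|s−a|.

-153*log(s - 6)/65 + log(s - 1)/5 - 24*log(s + 7)/13 + C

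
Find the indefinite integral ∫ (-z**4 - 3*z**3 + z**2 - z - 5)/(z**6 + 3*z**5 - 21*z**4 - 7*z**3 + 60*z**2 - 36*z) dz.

Factor the denominator: z*(z - 3)*(z - 1)**2*(z + 2)*(z + 6).
Partial-fraction decomposition: 611/(10584*(z + 6)) + 1/(40*(z + 2)) + 15/(196*(z - 1)) + 3/(14*(z - 1)**2) - 161/(540*(z - 3)) + 5/(36*z).
Integrate each term; A/(z−a) gives A·log|z−a|; A/(z−a)² gives −A/(z−a).

5*log(z)/36 - 161*log(z - 3)/540 + 15*log(z - 1)/196 + log(z + 2)/40 + 611*log(z + 6)/10584 - 3/(14*z - 14) + C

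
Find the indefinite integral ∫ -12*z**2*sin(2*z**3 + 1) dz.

2*cos(2*z**3 + 1) + C

Let u = 2*z**3 + 1, so du = (6*z**2) dz.
Rewriting, the integral becomes -2·∫ sin(u) du = -2·-cos(u).
Substituting back, u = 2*z**3 + 1.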